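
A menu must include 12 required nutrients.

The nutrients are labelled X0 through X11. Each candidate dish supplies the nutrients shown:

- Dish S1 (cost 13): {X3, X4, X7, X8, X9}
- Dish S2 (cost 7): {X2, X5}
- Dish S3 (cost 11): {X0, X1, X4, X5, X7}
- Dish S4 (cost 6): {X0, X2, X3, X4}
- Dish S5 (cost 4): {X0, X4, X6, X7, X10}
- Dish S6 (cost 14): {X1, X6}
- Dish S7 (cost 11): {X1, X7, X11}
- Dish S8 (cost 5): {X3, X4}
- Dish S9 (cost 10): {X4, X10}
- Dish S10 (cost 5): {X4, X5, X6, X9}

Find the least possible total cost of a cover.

35

S1, S2, S5, S7 together cover every nutrient (S1 ∪ S2 ∪ S5 ∪ S7 = {X0, X1, X2, X3, X4, X5, X6, X7, X8, X9, X10, X11}); total cost 13 + 7 + 4 + 11 = 35.
The greedy pick S5, S10, S4, S7, S1 costs 39; no covering selection beats 35.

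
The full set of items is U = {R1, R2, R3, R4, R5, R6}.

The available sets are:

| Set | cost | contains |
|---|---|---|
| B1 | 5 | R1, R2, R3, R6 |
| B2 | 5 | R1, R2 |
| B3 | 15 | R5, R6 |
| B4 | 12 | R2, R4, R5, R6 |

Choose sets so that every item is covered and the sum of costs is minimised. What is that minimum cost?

B1, B4 together cover every item (B1 ∪ B4 = {R1, R2, R3, R4, R5, R6}); total cost 5 + 12 = 17.
No covering selection has total cost below 17.

17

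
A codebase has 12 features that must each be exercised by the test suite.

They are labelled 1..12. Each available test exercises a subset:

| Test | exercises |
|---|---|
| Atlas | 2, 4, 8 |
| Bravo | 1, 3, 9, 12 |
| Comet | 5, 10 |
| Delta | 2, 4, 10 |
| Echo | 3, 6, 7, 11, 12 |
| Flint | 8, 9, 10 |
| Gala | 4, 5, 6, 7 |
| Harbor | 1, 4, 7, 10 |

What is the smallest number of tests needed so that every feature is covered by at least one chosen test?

4

Atlas and Bravo and Comet and Echo together: Atlas ∪ Bravo ∪ Comet ∪ Echo = {1, 2, 3, 4, 5, 6, 7, 8, 9, 10, 11, 12} — every feature is covered.
Only Echo contains 11, so Echo is forced; the remaining 7 features need at least 3 more tests (each remaining test adds at most 3) — so at least 4 tests are needed, and 4 is optimal.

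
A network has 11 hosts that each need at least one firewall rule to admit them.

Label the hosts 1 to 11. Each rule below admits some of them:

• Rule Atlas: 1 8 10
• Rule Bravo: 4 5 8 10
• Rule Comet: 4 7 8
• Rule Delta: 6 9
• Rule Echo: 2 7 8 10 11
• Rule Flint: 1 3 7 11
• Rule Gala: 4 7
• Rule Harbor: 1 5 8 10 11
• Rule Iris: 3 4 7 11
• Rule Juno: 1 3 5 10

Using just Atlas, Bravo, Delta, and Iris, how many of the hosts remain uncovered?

1

Union of Atlas, Bravo, Delta, Iris = {1, 3, 4, 5, 6, 7, 8, 9, 10, 11}.
Not covered: 2 — 1 host.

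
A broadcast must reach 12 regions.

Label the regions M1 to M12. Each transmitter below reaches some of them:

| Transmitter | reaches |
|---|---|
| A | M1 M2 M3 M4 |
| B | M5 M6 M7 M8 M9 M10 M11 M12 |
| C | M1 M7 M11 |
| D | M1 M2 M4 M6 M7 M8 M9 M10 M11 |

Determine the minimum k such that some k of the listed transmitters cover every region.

2

Take {A, B}. Their union is {M1, M2, M3, M4, M5, M6, M7, M8, M9, M10, M11, M12}, which is all 12 regions.
No single transmitter has all 12 regions (the largest, D, has 9), so 2 is optimal.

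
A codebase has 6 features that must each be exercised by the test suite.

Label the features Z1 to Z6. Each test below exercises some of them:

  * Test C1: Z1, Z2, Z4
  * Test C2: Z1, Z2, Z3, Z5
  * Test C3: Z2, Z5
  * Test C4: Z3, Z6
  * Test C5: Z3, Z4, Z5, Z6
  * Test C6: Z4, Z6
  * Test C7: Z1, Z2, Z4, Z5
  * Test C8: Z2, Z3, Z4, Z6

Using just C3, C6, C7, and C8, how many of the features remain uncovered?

0

Union of C3, C6, C7, C8 = {Z1, Z2, Z3, Z4, Z5, Z6} — that's every feature, so 0 are uncovered.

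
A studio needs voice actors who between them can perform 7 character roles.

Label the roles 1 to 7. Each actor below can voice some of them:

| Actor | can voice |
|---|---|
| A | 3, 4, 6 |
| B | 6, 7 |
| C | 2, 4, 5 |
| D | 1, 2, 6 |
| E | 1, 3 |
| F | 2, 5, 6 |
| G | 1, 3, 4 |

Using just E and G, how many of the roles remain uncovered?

4

Union of E, G = {1, 3, 4}.
Not covered: 2, 5, 6, 7 — 4 roles.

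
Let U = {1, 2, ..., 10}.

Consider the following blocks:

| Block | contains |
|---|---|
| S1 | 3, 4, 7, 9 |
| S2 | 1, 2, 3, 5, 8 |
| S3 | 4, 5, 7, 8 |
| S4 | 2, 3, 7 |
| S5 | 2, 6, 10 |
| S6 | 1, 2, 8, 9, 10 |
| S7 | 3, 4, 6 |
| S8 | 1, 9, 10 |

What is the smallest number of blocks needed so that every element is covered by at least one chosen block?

S3 and S6 and S7 together: S3 ∪ S6 ∪ S7 = {1, 2, 3, 4, 5, 6, 7, 8, 9, 10} — every element is covered.
No 2 of the 8 blocks cover everything (all 28 combinations miss at least one element), so 3 is optimal.

3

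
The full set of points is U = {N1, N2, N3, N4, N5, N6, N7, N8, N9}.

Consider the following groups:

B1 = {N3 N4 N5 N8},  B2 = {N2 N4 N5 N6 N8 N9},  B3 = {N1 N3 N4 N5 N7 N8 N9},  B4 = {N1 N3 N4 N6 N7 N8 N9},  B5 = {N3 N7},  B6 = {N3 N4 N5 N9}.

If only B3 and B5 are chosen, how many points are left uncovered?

2

Union of B3, B5 = {N1, N3, N4, N5, N7, N8, N9}.
Not covered: N2, N6 — 2 points.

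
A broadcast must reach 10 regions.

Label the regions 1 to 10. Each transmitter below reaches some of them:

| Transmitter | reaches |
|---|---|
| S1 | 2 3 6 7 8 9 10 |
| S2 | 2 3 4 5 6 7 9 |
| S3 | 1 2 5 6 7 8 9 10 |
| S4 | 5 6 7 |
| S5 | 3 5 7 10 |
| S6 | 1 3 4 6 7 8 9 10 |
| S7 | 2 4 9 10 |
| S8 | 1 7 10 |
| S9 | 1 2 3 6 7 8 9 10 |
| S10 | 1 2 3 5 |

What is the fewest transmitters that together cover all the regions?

Take {S2, S9}. Their union is {1, 2, 3, 4, 5, 6, 7, 8, 9, 10}, which is all 10 regions.
No single transmitter has all 10 regions (the largest, S3, has 8), so 2 is optimal.

2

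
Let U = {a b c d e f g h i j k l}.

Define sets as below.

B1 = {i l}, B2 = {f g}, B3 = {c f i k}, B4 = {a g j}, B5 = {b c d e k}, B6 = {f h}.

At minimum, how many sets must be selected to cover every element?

B1, B4, B5, and B6 cover everything between them: the union {a, b, c, d, e, f, g, h, i, j, k, l} is all of U.
Only B5 contains b, so B5 is forced; the remaining 7 elements need at least 3 more sets (each remaining set adds at most 3) — so at least 4 sets are needed, and 4 is optimal.

4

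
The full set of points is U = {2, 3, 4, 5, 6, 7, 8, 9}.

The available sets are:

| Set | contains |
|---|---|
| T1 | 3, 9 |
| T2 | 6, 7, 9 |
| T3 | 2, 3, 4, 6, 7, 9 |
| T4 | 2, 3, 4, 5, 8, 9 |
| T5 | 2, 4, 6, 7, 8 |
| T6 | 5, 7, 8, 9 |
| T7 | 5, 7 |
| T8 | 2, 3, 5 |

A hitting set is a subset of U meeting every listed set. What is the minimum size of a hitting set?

2

Take H = {3, 7}. Each listed set contains at least one of these, so H is a hitting set of size 2.
The sets T1, T5 are pairwise disjoint, so any hitting set needs a separate point for each — at least 2. Hence 2 is optimal.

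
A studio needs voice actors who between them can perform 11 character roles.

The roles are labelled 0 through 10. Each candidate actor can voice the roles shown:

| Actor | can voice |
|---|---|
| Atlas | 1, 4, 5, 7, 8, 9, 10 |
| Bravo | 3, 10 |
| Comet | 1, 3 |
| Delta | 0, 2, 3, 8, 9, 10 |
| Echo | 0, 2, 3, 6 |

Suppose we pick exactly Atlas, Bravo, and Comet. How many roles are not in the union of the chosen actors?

3

Union of Atlas, Bravo, Comet = {1, 3, 4, 5, 7, 8, 9, 10}.
Not covered: 0, 2, 6 — 3 roles.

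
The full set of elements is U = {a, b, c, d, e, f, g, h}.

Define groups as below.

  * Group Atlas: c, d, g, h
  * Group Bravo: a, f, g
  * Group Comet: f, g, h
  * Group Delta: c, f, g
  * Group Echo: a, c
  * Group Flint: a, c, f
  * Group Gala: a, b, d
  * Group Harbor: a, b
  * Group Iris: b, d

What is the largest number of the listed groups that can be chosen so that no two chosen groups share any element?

3

Comet, Echo, Iris are pairwise disjoint (Comet={f,g,h}; Echo={a,c}; Iris={b,d}).
Every remaining group overlaps one of these, and no 4 of the listed groups are pairwise disjoint, so 3 is the maximum.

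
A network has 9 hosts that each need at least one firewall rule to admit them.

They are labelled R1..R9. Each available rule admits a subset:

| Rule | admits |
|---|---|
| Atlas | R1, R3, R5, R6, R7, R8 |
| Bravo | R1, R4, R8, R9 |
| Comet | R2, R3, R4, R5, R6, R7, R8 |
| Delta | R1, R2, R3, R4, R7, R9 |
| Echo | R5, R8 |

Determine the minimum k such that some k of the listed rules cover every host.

2

Take {Comet, Delta}. Their union is {R1, R2, R3, R4, R5, R6, R7, R8, R9}, which is all 9 hosts.
No single rule has all 9 hosts (the largest, Comet, has 7), so 2 is optimal.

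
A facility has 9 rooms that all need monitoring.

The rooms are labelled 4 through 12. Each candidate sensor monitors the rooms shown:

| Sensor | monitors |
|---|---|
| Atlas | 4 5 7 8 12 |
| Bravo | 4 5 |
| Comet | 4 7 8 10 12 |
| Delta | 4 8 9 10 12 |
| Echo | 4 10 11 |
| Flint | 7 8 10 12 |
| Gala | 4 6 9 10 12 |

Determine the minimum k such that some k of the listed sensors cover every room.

3

Take {Atlas, Echo, Gala}. Their union is {4, 5, 6, 7, 8, 9, 10, 11, 12}, which is all 9 rooms.
Only Gala contains 6, so Gala is forced; the remaining 4 rooms need at least 2 more sensors (each remaining sensor adds at most 3) — so at least 3 sensors are needed, and 3 is optimal.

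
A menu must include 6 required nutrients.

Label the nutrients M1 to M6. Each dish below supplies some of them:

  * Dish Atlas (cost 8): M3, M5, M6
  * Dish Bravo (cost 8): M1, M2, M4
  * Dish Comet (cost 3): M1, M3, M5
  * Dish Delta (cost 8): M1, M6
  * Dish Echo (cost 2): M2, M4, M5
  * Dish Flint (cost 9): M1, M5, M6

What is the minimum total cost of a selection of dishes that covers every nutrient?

13

Atlas, Comet, Echo together cover every nutrient (Atlas ∪ Comet ∪ Echo = {M1, M2, M3, M4, M5, M6}); total cost 8 + 3 + 2 = 13.
No covering selection has total cost below 13.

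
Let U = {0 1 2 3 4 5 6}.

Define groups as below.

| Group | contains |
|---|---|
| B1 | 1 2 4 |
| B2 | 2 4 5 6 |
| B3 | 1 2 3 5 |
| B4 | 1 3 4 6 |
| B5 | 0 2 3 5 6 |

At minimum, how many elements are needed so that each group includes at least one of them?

H = {2, 6} meets every group (each contains at least one member of H), and |H| = 2.
No single element lies in every group, so at least 2 are needed and 2 is optimal.

2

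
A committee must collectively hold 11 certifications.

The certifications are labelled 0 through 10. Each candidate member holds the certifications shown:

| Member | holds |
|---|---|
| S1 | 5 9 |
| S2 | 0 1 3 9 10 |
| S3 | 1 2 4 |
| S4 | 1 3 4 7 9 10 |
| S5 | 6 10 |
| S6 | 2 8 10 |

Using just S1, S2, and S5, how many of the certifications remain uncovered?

Union of S1, S2, S5 = {0, 1, 3, 5, 6, 9, 10}.
Not covered: 2, 4, 7, 8 — 4 certifications.

4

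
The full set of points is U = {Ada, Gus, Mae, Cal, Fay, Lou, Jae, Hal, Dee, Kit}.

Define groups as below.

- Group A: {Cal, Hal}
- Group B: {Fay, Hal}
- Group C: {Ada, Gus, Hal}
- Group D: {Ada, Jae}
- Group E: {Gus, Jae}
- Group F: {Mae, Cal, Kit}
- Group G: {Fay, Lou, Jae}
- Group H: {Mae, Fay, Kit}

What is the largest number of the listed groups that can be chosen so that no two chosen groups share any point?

3

B, E, F are pairwise disjoint (B={Fay,Hal}; E={Gus,Jae}; F={Mae,Cal,Kit}).
Every remaining group overlaps one of these, and no 4 of the listed groups are pairwise disjoint, so 3 is the maximum.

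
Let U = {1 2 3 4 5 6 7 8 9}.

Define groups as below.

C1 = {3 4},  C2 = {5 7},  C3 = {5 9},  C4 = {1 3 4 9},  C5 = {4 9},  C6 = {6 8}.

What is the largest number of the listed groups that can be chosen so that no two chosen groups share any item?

C1, C3, C6 are pairwise disjoint (C1={3,4}; C3={5,9}; C6={6,8}).
Every remaining group overlaps one of these, and no 4 of the listed groups are pairwise disjoint, so 3 is the maximum.

3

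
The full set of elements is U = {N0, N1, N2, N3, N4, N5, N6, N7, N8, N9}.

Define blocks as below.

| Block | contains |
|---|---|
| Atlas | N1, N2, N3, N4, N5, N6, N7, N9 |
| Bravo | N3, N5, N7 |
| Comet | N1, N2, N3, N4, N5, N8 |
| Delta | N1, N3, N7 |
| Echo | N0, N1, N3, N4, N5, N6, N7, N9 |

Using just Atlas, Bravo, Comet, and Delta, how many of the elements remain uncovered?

Union of Atlas, Bravo, Comet, Delta = {N1, N2, N3, N4, N5, N6, N7, N8, N9}.
Not covered: N0 — 1 element.

1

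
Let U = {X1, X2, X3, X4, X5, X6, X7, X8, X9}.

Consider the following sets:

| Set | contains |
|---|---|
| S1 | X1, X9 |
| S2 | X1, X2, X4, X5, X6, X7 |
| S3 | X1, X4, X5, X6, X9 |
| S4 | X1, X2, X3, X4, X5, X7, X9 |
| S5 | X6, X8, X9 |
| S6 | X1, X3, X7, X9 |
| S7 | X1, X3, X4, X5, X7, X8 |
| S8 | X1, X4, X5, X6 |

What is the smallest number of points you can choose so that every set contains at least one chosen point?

2

The 2 points {X1, X9} hit every set.
No single point lies in every set, so at least 2 are needed and 2 is optimal.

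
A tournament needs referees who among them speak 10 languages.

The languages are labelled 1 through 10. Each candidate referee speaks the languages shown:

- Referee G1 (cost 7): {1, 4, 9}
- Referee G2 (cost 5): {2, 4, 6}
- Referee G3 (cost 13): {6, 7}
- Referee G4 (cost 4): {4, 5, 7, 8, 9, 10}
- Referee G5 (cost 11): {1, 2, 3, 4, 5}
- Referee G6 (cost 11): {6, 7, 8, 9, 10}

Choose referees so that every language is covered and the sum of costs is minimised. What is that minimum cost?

G2, G4, G5 together cover every language (G2 ∪ G4 ∪ G5 = {1, 2, 3, 4, 5, 6, 7, 8, 9, 10}); total cost 5 + 4 + 11 = 20.
No covering selection has total cost below 20.

20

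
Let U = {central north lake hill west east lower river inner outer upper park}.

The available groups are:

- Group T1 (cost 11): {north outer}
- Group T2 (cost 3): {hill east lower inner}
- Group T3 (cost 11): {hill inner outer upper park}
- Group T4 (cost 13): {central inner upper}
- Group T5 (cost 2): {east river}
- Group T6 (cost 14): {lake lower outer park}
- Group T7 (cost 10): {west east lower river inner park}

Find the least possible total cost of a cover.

T1, T2, T4, T6, T7 together cover every point (T1 ∪ T2 ∪ T4 ∪ T6 ∪ T7 = {central, north, lake, hill, west, east, lower, river, inner, outer, upper, park}); total cost 11 + 3 + 13 + 14 + 10 = 51.
The greedy pick T2, T5, T3, T7, T1, T4, T6 costs 64; no covering selection beats 51.

51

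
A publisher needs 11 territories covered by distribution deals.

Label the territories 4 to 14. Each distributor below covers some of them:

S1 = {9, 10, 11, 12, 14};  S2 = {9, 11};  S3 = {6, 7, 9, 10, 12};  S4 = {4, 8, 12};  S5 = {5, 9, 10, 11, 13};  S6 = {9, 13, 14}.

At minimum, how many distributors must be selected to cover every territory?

S1 and S3 and S4 and S5 together: S1 ∪ S3 ∪ S4 ∪ S5 = {4, 5, 6, 7, 8, 9, 10, 11, 12, 13, 14} — every territory is covered.
No 3 of the 6 distributors cover everything (all 20 combinations miss at least one territory), so 4 is optimal.

4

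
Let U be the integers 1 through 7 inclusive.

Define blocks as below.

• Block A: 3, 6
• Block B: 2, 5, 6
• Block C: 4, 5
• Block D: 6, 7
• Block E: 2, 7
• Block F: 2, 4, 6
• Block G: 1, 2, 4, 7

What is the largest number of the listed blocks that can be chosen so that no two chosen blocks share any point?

A, C, E are pairwise disjoint (A={3,6}; C={4,5}; E={2,7}).
Every remaining block overlaps one of these, and no 4 of the listed blocks are pairwise disjoint, so 3 is the maximum.

3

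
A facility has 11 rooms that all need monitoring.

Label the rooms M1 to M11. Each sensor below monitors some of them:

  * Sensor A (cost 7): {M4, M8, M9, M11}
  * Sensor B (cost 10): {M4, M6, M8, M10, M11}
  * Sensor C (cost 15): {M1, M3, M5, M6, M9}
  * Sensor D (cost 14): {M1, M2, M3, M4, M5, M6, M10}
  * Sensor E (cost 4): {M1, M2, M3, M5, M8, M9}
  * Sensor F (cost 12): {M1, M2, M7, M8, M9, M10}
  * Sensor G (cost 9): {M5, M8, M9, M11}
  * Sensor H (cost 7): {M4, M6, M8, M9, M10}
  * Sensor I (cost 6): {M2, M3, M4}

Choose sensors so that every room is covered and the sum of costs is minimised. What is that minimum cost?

B, E, F together cover every room (B ∪ E ∪ F = {M1, M2, M3, M4, M5, M6, M7, M8, M9, M10, M11}); total cost 10 + 4 + 12 = 26.
The greedy pick E, H, A, F costs 30; no covering selection beats 26.

26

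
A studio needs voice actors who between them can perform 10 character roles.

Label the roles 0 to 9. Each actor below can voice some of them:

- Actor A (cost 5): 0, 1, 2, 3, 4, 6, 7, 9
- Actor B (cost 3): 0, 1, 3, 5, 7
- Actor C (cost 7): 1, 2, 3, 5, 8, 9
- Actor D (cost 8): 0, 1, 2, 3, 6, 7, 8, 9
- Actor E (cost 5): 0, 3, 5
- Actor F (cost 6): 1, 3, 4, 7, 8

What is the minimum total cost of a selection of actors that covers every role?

12

A, C together cover every role (A ∪ C = {0, 1, 2, 3, 4, 5, 6, 7, 8, 9}); total cost 5 + 7 = 12.
The greedy pick B, A, F costs 14; no covering selection beats 12.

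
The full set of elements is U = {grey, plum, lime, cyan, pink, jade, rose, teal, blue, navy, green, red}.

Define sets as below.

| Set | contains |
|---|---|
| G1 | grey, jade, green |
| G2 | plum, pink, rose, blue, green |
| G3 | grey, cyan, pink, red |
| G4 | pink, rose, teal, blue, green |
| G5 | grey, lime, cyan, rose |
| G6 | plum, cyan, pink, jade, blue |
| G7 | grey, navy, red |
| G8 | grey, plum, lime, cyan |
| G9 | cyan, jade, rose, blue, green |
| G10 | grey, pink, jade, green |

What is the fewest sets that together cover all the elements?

G1 and G4 and G7 and G8 together: G1 ∪ G4 ∪ G7 ∪ G8 = {grey, plum, lime, cyan, pink, jade, rose, teal, blue, navy, green, red} — every element is covered.
No 3 of the 10 sets cover everything (all 120 combinations miss at least one element), so 4 is optimal.

4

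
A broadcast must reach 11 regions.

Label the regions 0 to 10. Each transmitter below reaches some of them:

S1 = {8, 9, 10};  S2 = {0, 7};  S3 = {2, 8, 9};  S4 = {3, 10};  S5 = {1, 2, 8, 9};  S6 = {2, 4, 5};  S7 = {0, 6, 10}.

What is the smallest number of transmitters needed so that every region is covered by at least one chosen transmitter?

5

S2 and S4 and S5 and S6 and S7 together: S2 ∪ S4 ∪ S5 ∪ S6 ∪ S7 = {0, 1, 2, 3, 4, 5, 6, 7, 8, 9, 10} — every region is covered.
No 4 of the 7 transmitters cover everything (all 35 combinations miss at least one region), so 5 is optimal.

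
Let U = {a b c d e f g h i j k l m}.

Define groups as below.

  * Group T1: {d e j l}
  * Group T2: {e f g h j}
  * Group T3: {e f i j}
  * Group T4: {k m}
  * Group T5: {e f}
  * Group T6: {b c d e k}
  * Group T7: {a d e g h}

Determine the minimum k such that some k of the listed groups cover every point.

T1, T3, T4, T6, and T7 cover everything between them: the union {a, b, c, d, e, f, g, h, i, j, k, l, m} is all of U.
No 4 of the 7 groups cover everything (all 35 combinations miss at least one point), so 5 is optimal.

5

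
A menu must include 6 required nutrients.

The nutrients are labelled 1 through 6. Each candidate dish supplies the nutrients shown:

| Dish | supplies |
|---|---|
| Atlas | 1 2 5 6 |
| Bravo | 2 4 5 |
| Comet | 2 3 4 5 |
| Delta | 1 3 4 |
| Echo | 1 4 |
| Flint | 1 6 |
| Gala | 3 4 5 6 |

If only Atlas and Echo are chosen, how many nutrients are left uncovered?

1

Union of Atlas, Echo = {1, 2, 4, 5, 6}.
Not covered: 3 — 1 nutrient.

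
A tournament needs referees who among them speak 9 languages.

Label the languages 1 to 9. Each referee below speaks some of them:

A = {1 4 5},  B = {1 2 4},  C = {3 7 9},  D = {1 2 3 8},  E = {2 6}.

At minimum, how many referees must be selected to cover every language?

A and C and D and E together: A ∪ C ∪ D ∪ E = {1, 2, 3, 4, 5, 6, 7, 8, 9} — every language is covered.
Only E contains 6, so E is forced; the remaining 7 languages need at least 3 more referees (each remaining referee adds at most 3) — so at least 4 referees are needed, and 4 is optimal.

4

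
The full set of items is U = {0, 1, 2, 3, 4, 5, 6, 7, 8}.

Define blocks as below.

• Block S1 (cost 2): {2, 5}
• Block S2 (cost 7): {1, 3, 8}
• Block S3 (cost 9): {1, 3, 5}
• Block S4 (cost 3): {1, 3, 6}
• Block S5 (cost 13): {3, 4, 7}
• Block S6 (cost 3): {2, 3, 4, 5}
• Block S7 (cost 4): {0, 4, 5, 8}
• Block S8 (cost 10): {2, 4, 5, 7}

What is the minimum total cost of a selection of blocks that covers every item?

S4, S7, S8 together cover every item (S4 ∪ S7 ∪ S8 = {0, 1, 2, 3, 4, 5, 6, 7, 8}); total cost 3 + 4 + 10 = 17.
The greedy pick S6, S4, S7, S8 costs 20; no covering selection beats 17.

17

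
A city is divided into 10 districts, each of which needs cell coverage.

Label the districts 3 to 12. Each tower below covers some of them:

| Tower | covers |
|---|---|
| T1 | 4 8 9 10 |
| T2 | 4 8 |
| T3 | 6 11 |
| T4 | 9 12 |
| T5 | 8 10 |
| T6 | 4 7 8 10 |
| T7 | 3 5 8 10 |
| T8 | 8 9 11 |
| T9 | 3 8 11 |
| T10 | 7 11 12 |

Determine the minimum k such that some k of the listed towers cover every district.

T1 and T3 and T7 and T10 together: T1 ∪ T3 ∪ T7 ∪ T10 = {3, 4, 5, 6, 7, 8, 9, 10, 11, 12} — every district is covered.
No 3 of the 10 towers cover everything (all 120 combinations miss at least one district), so 4 is optimal.

4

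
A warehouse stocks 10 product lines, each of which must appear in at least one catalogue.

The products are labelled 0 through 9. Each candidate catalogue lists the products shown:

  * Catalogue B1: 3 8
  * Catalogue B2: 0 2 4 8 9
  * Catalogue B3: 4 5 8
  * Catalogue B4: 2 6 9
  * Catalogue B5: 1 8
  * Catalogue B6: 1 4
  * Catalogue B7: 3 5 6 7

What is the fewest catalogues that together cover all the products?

B2 and B5 and B7 together: B2 ∪ B5 ∪ B7 = {0, 1, 2, 3, 4, 5, 6, 7, 8, 9} — every product is covered.
Only B2 contains 0, so B2 is forced; the remaining 5 products need at least 2 more catalogues (each remaining catalogue adds at most 4) — so at least 3 catalogues are needed, and 3 is optimal.

3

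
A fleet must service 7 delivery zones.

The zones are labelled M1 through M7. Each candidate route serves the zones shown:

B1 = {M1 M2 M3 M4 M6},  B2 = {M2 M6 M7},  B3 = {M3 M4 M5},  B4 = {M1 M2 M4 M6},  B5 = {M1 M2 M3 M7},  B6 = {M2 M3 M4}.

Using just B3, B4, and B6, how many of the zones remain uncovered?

Union of B3, B4, B6 = {M1, M2, M3, M4, M5, M6}.
Not covered: M7 — 1 zone.

1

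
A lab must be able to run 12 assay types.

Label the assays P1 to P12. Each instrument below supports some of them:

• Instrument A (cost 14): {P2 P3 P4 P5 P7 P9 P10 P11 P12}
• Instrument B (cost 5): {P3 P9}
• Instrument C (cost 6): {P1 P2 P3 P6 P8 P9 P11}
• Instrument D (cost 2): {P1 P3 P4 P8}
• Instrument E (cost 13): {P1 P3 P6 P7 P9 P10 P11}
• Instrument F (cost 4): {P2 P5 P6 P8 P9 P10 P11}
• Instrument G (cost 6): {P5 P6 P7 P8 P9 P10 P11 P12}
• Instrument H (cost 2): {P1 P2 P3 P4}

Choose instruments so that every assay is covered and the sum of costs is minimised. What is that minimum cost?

G, H together cover every assay (G ∪ H = {P1, P2, P3, P4, P5, P6, P7, P8, P9, P10, P11, P12}); total cost 6 + 2 = 8.
The greedy pick D, F, G costs 12; no covering selection beats 8.

8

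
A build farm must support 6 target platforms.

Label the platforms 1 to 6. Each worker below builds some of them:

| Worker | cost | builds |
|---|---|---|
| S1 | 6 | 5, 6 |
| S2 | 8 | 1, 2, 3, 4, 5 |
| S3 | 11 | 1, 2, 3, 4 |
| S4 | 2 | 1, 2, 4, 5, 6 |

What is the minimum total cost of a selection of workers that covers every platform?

10

S2, S4 together cover every platform (S2 ∪ S4 = {1, 2, 3, 4, 5, 6}); total cost 8 + 2 = 10.
No covering selection has total cost below 10.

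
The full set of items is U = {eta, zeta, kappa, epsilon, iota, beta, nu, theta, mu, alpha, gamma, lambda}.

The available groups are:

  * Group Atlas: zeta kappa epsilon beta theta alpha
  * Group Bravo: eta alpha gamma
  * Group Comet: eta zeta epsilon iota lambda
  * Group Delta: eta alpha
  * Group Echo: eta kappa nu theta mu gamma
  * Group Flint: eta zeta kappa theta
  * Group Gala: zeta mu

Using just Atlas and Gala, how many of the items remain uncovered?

Union of Atlas, Gala = {zeta, kappa, epsilon, beta, theta, mu, alpha}.
Not covered: eta, iota, nu, gamma, lambda — 5 items.

5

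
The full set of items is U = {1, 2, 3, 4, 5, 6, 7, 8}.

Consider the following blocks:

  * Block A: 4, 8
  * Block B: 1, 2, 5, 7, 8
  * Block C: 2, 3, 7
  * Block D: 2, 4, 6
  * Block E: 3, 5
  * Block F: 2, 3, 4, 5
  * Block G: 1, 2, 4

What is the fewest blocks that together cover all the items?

B, D, and F cover everything between them: the union {1, 2, 3, 4, 5, 6, 7, 8} is all of U.
Only D contains 6, so D is forced; the remaining 5 items need at least 2 more blocks (each remaining block adds at most 4) — so at least 3 blocks are needed, and 3 is optimal.

3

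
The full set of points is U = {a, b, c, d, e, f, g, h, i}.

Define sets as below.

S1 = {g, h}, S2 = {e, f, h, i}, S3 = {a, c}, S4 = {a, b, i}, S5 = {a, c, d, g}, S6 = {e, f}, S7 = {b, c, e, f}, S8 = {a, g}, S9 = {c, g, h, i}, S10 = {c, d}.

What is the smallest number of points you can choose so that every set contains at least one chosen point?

4

Take T = {a, d, e, h}. Each listed set contains at least one of these, so T is a hitting set of size 4.
The sets S1, S4, S6, S10 are pairwise disjoint, so any hitting set needs a separate point for each — at least 4. Hence 4 is optimal.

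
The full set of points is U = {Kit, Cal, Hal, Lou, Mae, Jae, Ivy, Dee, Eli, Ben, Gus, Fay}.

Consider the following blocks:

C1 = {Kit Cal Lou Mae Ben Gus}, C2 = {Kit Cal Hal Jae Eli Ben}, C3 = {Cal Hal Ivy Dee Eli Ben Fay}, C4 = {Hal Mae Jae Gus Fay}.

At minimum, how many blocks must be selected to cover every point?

Take {C1, C2, C3}. Their union is {Kit, Cal, Hal, Lou, Mae, Jae, Ivy, Dee, Eli, Ben, Gus, Fay}, which is all 12 points.
Only C1 contains Lou, so C1 is forced; the remaining 6 points need at least 2 more blocks (each remaining block adds at most 5) — so at least 3 blocks are needed, and 3 is optimal.

3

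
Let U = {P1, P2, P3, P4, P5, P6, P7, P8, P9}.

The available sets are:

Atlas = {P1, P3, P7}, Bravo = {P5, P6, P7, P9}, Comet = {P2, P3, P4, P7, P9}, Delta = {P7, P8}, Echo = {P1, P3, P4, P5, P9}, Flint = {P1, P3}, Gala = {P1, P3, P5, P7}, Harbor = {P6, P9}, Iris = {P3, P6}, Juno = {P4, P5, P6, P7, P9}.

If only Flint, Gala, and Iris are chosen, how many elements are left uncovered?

Union of Flint, Gala, Iris = {P1, P3, P5, P6, P7}.
Not covered: P2, P4, P8, P9 — 4 elements.

4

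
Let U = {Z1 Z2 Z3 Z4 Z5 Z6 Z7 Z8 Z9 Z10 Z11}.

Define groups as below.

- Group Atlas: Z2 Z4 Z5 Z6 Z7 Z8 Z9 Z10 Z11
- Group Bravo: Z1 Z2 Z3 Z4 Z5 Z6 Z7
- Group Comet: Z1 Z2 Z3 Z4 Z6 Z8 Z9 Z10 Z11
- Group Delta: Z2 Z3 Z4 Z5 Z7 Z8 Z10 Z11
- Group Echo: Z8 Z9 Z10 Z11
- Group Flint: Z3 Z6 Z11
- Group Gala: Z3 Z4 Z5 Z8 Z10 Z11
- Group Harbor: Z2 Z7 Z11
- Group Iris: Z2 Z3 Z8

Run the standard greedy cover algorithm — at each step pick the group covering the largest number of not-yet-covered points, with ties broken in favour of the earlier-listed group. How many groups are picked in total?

Greedy: pick Atlas (covers 9 new) → pick Bravo (covers 2 new). Total picks: 2.

2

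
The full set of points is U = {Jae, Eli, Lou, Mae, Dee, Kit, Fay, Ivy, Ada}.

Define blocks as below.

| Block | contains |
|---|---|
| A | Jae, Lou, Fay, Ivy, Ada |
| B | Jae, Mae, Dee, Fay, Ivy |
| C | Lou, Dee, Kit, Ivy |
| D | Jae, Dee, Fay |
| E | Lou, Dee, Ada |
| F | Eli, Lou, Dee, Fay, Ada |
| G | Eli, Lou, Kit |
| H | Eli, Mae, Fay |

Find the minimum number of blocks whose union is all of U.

3

A and C and H together: A ∪ C ∪ H = {Jae, Eli, Lou, Mae, Dee, Kit, Fay, Ivy, Ada} — every point is covered.
No 2 of the 8 blocks cover everything (all 28 combinations miss at least one point), so 3 is optimal.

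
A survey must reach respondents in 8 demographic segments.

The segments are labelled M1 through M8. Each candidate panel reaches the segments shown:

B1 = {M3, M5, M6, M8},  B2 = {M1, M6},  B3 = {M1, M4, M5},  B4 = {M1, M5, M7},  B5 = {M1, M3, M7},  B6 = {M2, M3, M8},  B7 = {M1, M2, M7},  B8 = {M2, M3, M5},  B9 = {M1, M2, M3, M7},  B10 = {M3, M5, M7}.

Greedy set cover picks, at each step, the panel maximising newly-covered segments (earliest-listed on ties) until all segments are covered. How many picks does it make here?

Greedy: pick B1 (covers 4 new) → pick B7 (covers 3 new) → pick B3 (covers 1 new). Total picks: 3.

3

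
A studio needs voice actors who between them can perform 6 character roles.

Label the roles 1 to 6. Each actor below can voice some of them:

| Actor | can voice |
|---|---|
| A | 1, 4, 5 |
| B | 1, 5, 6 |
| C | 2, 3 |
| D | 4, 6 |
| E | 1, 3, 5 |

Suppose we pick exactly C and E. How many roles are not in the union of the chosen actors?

2

Union of C, E = {1, 2, 3, 5}.
Not covered: 4, 6 — 2 roles.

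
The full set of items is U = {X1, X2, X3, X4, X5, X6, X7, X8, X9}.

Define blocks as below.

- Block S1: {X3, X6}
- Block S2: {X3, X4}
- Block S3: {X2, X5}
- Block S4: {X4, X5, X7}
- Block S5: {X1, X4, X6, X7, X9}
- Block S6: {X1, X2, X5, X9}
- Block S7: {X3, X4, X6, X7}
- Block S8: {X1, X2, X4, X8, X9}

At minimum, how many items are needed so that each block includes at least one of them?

3

Take H = {X3, X4, X5}. Each listed block contains at least one of these, so H is a hitting set of size 3.
No choice of 2 items meets every block, so 3 is the minimum.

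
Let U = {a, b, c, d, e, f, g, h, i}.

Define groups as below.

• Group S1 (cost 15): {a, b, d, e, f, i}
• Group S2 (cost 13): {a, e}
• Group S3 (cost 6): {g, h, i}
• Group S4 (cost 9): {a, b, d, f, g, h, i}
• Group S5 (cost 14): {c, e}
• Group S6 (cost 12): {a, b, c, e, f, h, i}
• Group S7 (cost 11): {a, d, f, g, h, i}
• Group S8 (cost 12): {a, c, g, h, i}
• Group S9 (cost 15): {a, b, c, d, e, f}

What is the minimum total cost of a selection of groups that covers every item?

21

S3, S9 together cover every item (S3 ∪ S9 = {a, b, c, d, e, f, g, h, i}); total cost 6 + 15 = 21.
No covering selection has total cost below 21.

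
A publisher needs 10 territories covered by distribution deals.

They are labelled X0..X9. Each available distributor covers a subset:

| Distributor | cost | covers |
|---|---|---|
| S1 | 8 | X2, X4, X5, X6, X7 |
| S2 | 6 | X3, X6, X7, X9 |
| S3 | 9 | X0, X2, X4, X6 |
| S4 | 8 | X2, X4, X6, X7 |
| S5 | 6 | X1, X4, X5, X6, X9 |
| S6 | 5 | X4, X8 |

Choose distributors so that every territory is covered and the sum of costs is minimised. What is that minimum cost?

26

S2, S3, S5, S6 together cover every territory (S2 ∪ S3 ∪ S5 ∪ S6 = {X0, X1, X2, X3, X4, X5, X6, X7, X8, X9}); total cost 6 + 9 + 6 + 5 = 26.
No covering selection has total cost below 26.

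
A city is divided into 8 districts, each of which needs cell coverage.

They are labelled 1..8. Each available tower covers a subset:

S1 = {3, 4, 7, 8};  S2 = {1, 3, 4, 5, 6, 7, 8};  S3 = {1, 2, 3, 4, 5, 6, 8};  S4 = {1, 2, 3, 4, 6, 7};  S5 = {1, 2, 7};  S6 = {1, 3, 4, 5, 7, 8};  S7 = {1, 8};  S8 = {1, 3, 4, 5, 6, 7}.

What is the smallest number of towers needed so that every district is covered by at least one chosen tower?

2

S2 and S4 together: S2 ∪ S4 = {1, 2, 3, 4, 5, 6, 7, 8} — every district is covered.
No single tower has all 8 districts (the largest, S2, has 7), so 2 is optimal.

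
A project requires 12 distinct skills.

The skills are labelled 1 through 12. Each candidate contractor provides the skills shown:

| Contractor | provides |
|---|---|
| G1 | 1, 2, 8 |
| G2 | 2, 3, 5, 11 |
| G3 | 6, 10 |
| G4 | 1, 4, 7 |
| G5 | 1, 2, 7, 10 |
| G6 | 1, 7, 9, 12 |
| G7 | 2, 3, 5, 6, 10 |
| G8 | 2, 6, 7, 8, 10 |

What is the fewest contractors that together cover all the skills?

4

G2 and G4 and G6 and G8 together: G2 ∪ G4 ∪ G6 ∪ G8 = {1, 2, 3, 4, 5, 6, 7, 8, 9, 10, 11, 12} — every skill is covered.
No 3 of the 8 contractors cover everything (all 56 combinations miss at least one skill), so 4 is optimal.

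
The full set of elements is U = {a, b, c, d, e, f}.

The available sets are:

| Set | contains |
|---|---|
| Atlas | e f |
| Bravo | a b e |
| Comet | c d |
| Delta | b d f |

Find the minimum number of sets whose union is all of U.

3

Bravo and Comet and Delta together: Bravo ∪ Comet ∪ Delta = {a, b, c, d, e, f} — every element is covered.
Only Bravo contains a, so Bravo is forced; the remaining 3 elements need at least 2 more sets (each remaining set adds at most 2) — so at least 3 sets are needed, and 3 is optimal.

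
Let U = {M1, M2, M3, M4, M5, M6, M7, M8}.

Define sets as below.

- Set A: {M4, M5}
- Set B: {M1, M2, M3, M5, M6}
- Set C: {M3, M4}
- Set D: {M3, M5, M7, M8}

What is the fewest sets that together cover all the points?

3

Take {A, B, D}. Their union is {M1, M2, M3, M4, M5, M6, M7, M8}, which is all 8 points.
Only B contains M1, so B is forced; the remaining 3 points need at least 2 more sets (each remaining set adds at most 2) — so at least 3 sets are needed, and 3 is optimal.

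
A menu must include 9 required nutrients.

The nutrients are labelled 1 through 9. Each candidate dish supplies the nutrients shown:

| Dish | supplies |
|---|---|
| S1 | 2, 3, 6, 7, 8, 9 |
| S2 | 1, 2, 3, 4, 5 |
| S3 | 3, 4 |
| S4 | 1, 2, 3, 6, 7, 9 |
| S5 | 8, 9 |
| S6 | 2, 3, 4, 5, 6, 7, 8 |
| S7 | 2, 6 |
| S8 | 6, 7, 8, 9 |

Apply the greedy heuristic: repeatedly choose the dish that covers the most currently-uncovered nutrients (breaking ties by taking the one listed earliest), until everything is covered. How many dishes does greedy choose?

Greedy: pick S6 (covers 7 new) → pick S4 (covers 2 new). Total picks: 2.

2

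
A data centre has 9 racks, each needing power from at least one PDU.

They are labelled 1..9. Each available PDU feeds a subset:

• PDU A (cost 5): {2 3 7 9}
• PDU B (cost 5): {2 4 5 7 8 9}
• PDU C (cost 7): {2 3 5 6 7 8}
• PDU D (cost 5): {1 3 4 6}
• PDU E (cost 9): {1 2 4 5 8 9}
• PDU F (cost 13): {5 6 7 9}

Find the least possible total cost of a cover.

B, D together cover every rack (B ∪ D = {1, 2, 3, 4, 5, 6, 7, 8, 9}); total cost 5 + 5 = 10.
No covering selection has total cost below 10.

10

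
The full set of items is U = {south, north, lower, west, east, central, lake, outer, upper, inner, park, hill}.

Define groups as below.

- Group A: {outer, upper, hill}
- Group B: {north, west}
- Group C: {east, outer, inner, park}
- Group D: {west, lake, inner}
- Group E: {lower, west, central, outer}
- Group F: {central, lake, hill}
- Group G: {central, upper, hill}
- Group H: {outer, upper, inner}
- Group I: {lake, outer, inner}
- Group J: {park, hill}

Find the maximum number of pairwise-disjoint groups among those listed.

3

B, G, I are pairwise disjoint (B={north,west}; G={central,upper,hill}; I={lake,outer,inner}).
Every remaining group overlaps one of these, and no 4 of the listed groups are pairwise disjoint, so 3 is the maximum.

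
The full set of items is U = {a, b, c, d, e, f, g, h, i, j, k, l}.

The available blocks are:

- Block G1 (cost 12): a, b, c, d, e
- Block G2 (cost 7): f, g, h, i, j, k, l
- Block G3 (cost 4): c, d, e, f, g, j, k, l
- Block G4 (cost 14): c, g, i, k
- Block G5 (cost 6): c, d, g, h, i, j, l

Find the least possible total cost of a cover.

G1, G2 together cover every item (G1 ∪ G2 = {a, b, c, d, e, f, g, h, i, j, k, l}); total cost 12 + 7 = 19.
The greedy pick G3, G5, G1 costs 22; no covering selection beats 19.

19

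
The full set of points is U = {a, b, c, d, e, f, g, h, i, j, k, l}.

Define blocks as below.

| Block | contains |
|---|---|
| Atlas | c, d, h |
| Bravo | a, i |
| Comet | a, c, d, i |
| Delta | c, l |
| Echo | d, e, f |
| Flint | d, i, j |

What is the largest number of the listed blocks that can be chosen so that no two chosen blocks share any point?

Bravo, Delta, Echo are pairwise disjoint (Bravo={a,i}; Delta={c,l}; Echo={d,e,f}).
Every remaining block overlaps one of these, and no 4 of the listed blocks are pairwise disjoint, so 3 is the maximum.

3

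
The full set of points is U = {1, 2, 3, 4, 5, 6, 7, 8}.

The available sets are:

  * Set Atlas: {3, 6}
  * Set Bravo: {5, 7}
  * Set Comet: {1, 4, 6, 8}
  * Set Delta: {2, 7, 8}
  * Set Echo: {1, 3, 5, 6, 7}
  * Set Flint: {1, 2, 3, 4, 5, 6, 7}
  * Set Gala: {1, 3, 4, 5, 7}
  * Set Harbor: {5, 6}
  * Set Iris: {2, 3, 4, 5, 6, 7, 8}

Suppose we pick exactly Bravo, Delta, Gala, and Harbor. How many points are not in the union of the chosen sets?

0

Union of Bravo, Delta, Gala, Harbor = {1, 2, 3, 4, 5, 6, 7, 8} — that's every point, so 0 are uncovered.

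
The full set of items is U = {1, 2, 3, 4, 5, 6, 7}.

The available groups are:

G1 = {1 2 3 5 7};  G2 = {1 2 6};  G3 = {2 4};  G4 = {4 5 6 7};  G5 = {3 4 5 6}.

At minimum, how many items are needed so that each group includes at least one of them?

2

The 2 items {2, 6} hit every group.
No single item lies in every group, so at least 2 are needed and 2 is optimal.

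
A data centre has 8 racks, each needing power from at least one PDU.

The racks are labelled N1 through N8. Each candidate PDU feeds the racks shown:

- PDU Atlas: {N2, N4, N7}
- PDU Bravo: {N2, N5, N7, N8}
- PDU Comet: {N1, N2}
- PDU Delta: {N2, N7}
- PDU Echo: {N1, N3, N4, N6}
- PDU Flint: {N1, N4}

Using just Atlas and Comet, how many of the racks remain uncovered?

4

Union of Atlas, Comet = {N1, N2, N4, N7}.
Not covered: N3, N5, N6, N8 — 4 racks.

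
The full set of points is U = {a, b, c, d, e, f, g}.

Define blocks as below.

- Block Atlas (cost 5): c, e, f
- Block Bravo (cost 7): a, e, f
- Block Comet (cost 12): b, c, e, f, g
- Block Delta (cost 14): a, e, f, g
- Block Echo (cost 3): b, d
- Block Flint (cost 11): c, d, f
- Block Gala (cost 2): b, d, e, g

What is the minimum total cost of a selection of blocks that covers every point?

Atlas, Bravo, Gala together cover every point (Atlas ∪ Bravo ∪ Gala = {a, b, c, d, e, f, g}); total cost 5 + 7 + 2 = 14.
No covering selection has total cost below 14.

14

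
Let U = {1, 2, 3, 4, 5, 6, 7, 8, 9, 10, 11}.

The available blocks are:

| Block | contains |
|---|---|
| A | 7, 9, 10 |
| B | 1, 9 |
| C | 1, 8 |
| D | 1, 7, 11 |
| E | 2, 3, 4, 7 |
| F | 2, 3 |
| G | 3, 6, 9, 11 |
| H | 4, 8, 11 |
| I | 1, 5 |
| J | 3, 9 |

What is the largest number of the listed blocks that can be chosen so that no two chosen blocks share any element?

A, F, H, I are pairwise disjoint (A={7,9,10}; F={2,3}; H={4,8,11}; I={1,5}).
Every remaining block overlaps one of these, and no 5 of the listed blocks are pairwise disjoint, so 4 is the maximum.

4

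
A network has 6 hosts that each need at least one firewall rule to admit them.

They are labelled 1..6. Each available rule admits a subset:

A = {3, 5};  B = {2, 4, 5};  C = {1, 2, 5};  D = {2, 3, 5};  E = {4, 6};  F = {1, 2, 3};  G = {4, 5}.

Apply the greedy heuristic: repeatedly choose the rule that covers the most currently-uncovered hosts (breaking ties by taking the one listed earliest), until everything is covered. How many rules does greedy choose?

Greedy: pick B (covers 3 new) → pick F (covers 2 new) → pick E (covers 1 new). Total picks: 3.

3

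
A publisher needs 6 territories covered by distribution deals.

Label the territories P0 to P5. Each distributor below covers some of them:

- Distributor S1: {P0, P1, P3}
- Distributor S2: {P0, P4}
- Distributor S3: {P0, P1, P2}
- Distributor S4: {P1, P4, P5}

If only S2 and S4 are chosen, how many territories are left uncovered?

Union of S2, S4 = {P0, P1, P4, P5}.
Not covered: P2, P3 — 2 territories.

2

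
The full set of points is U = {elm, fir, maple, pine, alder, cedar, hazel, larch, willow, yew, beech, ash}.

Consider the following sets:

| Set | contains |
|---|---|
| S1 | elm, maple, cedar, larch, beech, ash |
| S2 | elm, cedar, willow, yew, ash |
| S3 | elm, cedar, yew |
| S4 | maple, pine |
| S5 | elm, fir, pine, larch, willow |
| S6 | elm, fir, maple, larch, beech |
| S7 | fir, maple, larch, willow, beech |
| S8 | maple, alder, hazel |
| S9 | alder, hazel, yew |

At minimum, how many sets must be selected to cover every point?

3

S1, S5, and S9 cover everything between them: the union {elm, fir, maple, pine, alder, cedar, hazel, larch, willow, yew, beech, ash} is all of U.
No 2 of the 9 sets cover everything (all 36 combinations miss at least one point), so 3 is optimal.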